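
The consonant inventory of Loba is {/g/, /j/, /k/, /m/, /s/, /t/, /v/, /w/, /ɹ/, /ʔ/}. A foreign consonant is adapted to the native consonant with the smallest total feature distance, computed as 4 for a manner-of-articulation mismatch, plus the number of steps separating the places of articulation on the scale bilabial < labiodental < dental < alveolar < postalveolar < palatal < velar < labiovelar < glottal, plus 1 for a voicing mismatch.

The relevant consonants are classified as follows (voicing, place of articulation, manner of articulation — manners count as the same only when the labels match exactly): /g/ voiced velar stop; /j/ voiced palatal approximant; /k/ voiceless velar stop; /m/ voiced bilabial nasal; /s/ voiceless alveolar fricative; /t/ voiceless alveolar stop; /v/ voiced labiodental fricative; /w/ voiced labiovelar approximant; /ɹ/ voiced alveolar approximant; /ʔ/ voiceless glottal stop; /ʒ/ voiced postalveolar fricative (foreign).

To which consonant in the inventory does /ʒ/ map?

s

/s/ is closest: same manner (fricative), place distance 1 (postalveolar→alveolar), voicing differs (+1); total 2. Next closest is /v/ at distance 3.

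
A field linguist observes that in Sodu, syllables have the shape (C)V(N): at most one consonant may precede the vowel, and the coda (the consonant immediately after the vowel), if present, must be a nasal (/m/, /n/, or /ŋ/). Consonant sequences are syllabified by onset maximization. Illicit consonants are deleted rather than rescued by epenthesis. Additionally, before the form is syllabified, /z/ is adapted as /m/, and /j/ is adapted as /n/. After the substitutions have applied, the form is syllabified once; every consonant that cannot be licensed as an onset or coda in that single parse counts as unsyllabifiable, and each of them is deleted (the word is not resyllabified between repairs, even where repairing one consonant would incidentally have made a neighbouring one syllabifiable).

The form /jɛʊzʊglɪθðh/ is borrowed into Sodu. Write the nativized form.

nɛʊmʊlɪ

Substitution: /j/ → /n/, /z/ → /m/, giving /nɛʊmʊglɪθðh/.
The consonants /g/, /θ/, /ð/, /h/ cannot be parsed into a legal (C)V(N) syllable (only a nasal (/m/, /n/, or /ŋ/) is licensed in coda position; onsets are limited to one consonant).
Deletion applies to /g/, /θ/, /ð/, /h/.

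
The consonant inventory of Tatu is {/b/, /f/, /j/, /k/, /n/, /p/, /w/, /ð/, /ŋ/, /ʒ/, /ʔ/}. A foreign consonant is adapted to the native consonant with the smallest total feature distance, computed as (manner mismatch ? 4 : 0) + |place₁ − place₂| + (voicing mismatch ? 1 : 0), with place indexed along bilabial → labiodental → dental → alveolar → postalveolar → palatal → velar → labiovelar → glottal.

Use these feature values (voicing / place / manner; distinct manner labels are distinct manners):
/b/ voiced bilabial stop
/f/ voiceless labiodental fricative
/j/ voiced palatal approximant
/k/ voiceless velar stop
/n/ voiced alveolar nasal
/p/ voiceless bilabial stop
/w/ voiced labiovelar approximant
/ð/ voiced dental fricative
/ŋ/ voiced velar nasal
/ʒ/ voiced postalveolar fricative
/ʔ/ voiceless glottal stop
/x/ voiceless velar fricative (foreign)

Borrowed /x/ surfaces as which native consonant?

/ʒ/ is closest: same manner (fricative), place distance 2 (velar→postalveolar), voicing differs (+1); total 3. Next closest is /k/ at distance 4.

ʒ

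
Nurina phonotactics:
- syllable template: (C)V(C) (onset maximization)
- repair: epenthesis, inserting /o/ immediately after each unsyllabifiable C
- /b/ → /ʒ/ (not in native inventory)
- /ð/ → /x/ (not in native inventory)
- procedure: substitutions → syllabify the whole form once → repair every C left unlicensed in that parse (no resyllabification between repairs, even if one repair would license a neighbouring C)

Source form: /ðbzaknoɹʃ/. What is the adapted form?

Substitution: /ð/ → /x/, /b/ → /ʒ/, giving /xʒzaknoɹʃ/.
Syllabifying with onset maximization leaves /x/, /ʒ/, /ʃ/ stranded (at most one coda consonant is licensed; onsets are limited to one consonant).
Epenthesis after each stranded consonant: /x/ → /xo/, /ʒ/ → /ʒo/, /ʃ/ → /ʃo/.

xoʒozaknoɹʃo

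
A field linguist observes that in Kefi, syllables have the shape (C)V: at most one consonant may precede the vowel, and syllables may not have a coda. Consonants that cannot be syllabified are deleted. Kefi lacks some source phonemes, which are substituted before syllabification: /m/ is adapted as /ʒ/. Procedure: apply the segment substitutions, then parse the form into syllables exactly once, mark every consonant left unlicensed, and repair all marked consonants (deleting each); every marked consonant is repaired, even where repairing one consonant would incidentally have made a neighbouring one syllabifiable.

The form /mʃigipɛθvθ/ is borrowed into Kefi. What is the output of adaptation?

ʃigipɛ

Substitution: /m/ → /ʒ/, giving /ʒʃigipɛθvθ/.
Syllabifying with onset maximization leaves /ʒ/, /θ/, /v/, /θ/ stranded (no codas are permitted; onsets are limited to one consonant).
Deleting the stranded consonants removes /ʒ/, /θ/, /v/, /θ/.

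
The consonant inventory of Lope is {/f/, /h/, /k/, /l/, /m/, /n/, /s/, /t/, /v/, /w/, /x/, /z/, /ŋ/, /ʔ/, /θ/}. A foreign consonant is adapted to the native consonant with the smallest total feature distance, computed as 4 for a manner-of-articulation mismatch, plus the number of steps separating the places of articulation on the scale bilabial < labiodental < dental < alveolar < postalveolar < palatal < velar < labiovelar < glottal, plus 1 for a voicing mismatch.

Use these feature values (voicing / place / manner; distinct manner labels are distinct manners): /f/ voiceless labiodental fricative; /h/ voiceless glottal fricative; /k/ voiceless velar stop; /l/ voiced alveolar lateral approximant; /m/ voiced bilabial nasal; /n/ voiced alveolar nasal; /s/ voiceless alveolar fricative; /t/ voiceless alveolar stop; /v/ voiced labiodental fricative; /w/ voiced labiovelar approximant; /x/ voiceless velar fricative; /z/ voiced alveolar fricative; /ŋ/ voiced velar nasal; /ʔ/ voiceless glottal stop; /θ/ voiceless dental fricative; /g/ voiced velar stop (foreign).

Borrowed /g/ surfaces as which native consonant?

k

/k/ is closest: same manner (stop), place distance 0 (velar→velar), voicing differs (+1); total 1. Next closest is /ʔ/ at distance 3.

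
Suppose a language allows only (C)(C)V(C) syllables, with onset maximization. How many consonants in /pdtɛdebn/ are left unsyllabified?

2

The consonants /p/, /n/ cannot be parsed into a legal (C)(C)V(C) syllable (at most one coda consonant is licensed; onsets may contain at most 2 consonants).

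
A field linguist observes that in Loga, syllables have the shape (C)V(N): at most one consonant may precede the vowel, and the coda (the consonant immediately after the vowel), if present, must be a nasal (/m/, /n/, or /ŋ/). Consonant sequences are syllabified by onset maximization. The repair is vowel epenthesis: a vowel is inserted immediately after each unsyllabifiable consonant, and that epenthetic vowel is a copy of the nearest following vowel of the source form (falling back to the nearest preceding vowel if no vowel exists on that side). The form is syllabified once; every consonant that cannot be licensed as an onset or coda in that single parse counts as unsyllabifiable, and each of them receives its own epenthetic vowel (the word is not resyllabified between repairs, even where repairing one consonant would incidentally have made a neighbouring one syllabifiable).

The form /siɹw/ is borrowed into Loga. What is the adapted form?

Under (C)V(N), the unsyllabifiable consonants are /ɹ/, /w/ (only a nasal (/m/, /n/, or /ŋ/) is licensed in coda position; onsets are limited to one consonant).
Epenthesis after each stranded consonant: /ɹ/ → /ɹi/, /w/ → /wi/.

siɹiwi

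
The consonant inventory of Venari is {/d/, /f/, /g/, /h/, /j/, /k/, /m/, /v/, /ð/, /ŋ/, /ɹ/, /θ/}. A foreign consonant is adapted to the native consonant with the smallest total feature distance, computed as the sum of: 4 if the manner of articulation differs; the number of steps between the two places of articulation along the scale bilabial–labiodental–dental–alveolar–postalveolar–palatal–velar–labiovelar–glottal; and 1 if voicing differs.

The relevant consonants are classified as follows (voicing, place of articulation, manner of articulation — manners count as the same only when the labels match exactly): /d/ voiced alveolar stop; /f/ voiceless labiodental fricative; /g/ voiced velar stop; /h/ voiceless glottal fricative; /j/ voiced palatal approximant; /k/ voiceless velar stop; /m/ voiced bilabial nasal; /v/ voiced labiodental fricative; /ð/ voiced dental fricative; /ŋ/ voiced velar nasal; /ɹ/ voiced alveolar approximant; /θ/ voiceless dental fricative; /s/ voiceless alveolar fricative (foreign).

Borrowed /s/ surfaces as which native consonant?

θ

/θ/ is closest: same manner (fricative), place distance 1 (alveolar→dental), same voicing; total 1. Next closest is /f/ at distance 2.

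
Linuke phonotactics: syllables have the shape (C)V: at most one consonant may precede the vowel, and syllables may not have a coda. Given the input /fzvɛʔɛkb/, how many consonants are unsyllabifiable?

Under (C)V, the unsyllabifiable consonants are /f/, /z/, /k/, /b/ (no codas are permitted; onsets are limited to one consonant).

4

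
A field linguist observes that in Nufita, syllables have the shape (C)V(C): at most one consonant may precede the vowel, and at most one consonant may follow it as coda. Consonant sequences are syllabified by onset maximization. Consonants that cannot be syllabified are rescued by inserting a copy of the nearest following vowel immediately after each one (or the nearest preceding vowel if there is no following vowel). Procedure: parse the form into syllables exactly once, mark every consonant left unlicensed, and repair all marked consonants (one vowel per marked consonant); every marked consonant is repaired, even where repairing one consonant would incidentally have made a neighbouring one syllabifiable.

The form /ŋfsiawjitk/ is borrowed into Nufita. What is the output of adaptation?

Syllabifying with onset maximization leaves /ŋ/, /f/, /k/ stranded (at most one coda consonant is licensed; onsets are limited to one consonant).
Epenthesis after each stranded consonant: /ŋ/ → /ŋi/, /f/ → /fi/, /k/ → /ki/.

ŋifisiawjitki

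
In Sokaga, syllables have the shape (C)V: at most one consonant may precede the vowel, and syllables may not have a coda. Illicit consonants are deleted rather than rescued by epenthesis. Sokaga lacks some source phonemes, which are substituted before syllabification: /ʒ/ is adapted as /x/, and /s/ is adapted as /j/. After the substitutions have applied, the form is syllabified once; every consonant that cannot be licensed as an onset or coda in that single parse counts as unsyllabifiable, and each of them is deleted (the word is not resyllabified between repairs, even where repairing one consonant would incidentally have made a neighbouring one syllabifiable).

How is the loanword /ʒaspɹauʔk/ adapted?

Substitution: /ʒ/ → /x/, /s/ → /j/, giving /xajpɹauʔk/.
Under (C)V, the unsyllabifiable consonants are /j/, /p/, /ʔ/, /k/ (no codas are permitted; onsets are limited to one consonant).
Each unlicensed consonant is deleted: /j/, /p/, /ʔ/, /k/.

xaɹau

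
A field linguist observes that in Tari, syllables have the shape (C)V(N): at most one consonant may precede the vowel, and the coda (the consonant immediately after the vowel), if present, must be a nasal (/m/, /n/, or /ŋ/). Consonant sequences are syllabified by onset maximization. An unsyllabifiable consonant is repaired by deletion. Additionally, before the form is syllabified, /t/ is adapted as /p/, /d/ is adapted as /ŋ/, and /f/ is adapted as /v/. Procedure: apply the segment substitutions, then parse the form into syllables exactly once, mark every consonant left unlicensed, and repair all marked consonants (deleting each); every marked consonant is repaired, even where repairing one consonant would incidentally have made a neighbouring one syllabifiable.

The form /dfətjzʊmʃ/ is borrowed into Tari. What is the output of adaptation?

Substitution: /d/ → /ŋ/, /f/ → /v/, /t/ → /p/, giving /ŋvəpjzʊmʃ/.
The consonants /ŋ/, /p/, /j/, /ʃ/ cannot be parsed into a legal (C)V(N) syllable (only a nasal (/m/, /n/, or /ŋ/) is licensed in coda position; onsets are limited to one consonant).
Each unlicensed consonant is deleted: /ŋ/, /p/, /j/, /ʃ/.

vəzʊm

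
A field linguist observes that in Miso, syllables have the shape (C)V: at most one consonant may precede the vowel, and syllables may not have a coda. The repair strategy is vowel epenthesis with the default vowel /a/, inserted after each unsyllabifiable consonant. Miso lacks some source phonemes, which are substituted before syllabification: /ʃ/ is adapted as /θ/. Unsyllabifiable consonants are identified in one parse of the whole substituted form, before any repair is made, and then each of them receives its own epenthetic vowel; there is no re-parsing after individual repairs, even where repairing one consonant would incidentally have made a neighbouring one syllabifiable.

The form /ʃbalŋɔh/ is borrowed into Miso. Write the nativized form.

Substitution: /ʃ/ → /θ/, giving /θbalŋɔh/.
The consonants /θ/, /l/, /h/ cannot be parsed into a legal (C)V syllable (no codas are permitted; onsets are limited to one consonant).
Inserting the epenthetic vowel yields /θ/ → /θa/, /l/ → /la/, /h/ → /ha/.

θabalaŋɔha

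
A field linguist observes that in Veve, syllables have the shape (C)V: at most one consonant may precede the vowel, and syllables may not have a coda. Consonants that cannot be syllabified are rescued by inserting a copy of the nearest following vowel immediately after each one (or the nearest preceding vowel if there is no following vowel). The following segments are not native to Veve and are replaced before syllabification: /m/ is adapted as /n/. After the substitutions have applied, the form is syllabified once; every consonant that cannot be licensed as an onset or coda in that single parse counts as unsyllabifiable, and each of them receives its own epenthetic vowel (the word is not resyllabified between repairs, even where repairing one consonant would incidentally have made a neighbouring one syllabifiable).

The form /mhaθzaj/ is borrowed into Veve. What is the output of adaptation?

nahaθazaja

Substitution: /m/ → /n/, giving /nhaθzaj/.
Syllabifying with onset maximization leaves /n/, /θ/, /j/ stranded (no codas are permitted; onsets are limited to one consonant).
Each unlicensed consonant becomes the onset of a new syllable: /n/ → /na/, /θ/ → /θa/, /j/ → /ja/.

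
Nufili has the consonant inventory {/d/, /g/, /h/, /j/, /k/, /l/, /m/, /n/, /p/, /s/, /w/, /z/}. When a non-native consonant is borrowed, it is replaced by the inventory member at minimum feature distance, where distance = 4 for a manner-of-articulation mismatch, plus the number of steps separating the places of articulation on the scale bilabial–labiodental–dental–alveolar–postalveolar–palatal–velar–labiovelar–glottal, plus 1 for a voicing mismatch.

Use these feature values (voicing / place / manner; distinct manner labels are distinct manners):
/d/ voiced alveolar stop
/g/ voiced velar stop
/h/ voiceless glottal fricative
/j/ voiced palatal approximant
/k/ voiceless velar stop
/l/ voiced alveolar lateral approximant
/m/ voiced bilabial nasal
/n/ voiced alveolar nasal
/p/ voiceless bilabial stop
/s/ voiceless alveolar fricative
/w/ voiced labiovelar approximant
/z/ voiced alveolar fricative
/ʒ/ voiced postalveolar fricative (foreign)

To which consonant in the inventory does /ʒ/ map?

z

/z/ is closest: same manner (fricative), place distance 1 (postalveolar→alveolar), same voicing; total 1. Next closest is /s/ at distance 2.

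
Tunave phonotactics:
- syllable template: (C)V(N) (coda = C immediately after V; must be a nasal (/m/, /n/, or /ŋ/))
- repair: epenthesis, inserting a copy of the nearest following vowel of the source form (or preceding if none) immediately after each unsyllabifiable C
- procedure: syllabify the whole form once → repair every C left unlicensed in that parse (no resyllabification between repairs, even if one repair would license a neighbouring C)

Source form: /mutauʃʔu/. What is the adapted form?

mutauʃuʔu

Under (C)V(N), the unsyllabifiable consonants are /ʃ/ (only a nasal (/m/, /n/, or /ŋ/) is licensed in coda position; onsets are limited to one consonant).
Inserting the epenthetic vowel yields /ʃ/ → /ʃu/.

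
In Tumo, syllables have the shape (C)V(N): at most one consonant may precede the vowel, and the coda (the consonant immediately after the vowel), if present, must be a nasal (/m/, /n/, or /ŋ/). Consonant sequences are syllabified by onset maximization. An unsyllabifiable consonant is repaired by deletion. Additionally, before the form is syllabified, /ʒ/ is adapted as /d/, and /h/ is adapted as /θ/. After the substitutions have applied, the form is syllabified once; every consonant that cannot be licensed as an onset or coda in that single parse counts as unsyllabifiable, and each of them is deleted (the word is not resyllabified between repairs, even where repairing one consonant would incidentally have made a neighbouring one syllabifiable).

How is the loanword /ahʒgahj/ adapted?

Substitution: /h/ → /θ/, /ʒ/ → /d/, giving /aθdgaθj/.
Syllabifying with onset maximization leaves /θ/, /d/, /θ/, /j/ stranded (only a nasal (/m/, /n/, or /ŋ/) is licensed in coda position; onsets are limited to one consonant).
Deleting the stranded consonants removes /θ/, /d/, /θ/, /j/.

aga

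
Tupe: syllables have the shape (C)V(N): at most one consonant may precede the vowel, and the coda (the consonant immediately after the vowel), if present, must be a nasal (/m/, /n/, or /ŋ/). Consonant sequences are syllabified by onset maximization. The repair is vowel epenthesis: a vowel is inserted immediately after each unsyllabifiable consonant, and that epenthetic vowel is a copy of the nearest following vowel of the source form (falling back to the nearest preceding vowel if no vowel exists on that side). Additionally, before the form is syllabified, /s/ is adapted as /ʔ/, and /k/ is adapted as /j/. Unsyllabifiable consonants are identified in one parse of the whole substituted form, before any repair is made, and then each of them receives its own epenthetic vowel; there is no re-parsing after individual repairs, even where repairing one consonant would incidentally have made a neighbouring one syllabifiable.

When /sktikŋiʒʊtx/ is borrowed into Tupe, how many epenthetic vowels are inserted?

After substitution the input is /ʔjtijŋiʒʊtx/.
The unsyllabifiable consonants are /ʔ/, /j/, /j/, /t/, /x/; each receives one epenthetic vowel.

5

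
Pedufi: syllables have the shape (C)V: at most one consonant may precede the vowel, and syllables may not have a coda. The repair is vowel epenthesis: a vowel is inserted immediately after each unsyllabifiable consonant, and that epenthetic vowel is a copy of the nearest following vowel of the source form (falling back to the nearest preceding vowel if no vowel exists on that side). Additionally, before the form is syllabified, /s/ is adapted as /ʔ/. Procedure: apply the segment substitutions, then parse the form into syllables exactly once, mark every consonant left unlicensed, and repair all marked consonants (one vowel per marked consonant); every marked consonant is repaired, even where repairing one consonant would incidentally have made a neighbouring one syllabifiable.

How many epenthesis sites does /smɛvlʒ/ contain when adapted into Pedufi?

After substitution the input is /ʔmɛvlʒ/.
The unsyllabifiable consonants are /ʔ/, /v/, /l/, /ʒ/; each receives one epenthetic vowel.

4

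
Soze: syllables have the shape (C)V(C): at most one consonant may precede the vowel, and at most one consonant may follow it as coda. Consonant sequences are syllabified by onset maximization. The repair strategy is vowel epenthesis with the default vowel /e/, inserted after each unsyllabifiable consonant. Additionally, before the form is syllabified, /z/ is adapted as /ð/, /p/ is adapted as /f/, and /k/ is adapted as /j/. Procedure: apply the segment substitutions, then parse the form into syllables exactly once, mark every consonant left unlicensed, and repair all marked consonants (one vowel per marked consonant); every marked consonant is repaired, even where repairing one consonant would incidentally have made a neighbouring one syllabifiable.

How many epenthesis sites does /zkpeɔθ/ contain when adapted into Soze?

After substitution the input is /ðjfeɔθ/.
The unsyllabifiable consonants are /ð/, /j/; each receives one epenthetic vowel.

2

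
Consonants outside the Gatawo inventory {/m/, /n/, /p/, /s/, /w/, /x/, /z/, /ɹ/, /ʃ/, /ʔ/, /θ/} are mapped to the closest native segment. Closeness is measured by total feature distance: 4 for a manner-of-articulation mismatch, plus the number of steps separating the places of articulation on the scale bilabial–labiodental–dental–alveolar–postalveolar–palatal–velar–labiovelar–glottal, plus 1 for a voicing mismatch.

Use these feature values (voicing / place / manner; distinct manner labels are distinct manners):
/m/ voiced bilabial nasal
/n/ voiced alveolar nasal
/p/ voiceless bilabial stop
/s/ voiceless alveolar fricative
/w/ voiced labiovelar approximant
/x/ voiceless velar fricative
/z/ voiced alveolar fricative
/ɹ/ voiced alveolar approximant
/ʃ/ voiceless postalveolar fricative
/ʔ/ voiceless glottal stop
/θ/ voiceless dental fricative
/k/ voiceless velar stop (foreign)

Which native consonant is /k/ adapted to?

ʔ

/ʔ/ is closest: same manner (stop), place distance 2 (velar→glottal), same voicing; total 2. Next closest is /x/ at distance 4.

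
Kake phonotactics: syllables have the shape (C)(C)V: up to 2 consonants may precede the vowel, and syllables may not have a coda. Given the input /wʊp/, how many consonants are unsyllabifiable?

Syllabifying with onset maximization leaves /p/ stranded (no codas are permitted; onsets may contain at most 2 consonants).

1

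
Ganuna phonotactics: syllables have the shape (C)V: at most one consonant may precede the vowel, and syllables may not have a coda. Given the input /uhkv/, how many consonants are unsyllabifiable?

3

The consonants /h/, /k/, /v/ cannot be parsed into a legal (C)V syllable (no codas are permitted; onsets are limited to one consonant).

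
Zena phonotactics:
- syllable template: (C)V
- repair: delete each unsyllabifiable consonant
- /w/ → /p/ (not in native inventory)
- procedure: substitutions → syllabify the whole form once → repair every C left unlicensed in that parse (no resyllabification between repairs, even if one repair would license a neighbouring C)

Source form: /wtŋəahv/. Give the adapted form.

ŋəa

Substitution: /w/ → /p/, giving /ptŋəahv/.
Under (C)V, the unsyllabifiable consonants are /p/, /t/, /h/, /v/ (no codas are permitted; onsets are limited to one consonant).
Deleting the stranded consonants removes /p/, /t/, /h/, /v/.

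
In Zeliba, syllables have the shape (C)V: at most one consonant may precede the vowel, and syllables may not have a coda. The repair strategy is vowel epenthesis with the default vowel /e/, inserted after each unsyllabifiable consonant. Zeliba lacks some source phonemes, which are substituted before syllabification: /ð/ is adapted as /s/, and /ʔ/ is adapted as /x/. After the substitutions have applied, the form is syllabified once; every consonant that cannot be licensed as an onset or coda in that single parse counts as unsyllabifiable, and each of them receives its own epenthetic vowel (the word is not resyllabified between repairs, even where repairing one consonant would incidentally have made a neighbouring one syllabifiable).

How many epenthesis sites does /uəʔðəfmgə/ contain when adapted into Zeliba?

3

After substitution the input is /uəxsəfmgə/.
The unsyllabifiable consonants are /x/, /f/, /m/; each receives one epenthetic vowel.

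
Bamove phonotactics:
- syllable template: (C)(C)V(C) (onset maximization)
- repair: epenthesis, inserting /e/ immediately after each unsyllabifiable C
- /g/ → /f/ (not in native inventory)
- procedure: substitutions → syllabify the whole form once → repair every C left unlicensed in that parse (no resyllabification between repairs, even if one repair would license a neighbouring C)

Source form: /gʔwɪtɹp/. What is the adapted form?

feʔwɪtɹepe

Substitution: /g/ → /f/, giving /fʔwɪtɹp/.
The consonants /f/, /ɹ/, /p/ cannot be parsed into a legal (C)(C)V(C) syllable (at most one coda consonant is licensed; onsets may contain at most 2 consonants).
Epenthesis after each stranded consonant: /f/ → /fe/, /ɹ/ → /ɹe/, /p/ → /pe/.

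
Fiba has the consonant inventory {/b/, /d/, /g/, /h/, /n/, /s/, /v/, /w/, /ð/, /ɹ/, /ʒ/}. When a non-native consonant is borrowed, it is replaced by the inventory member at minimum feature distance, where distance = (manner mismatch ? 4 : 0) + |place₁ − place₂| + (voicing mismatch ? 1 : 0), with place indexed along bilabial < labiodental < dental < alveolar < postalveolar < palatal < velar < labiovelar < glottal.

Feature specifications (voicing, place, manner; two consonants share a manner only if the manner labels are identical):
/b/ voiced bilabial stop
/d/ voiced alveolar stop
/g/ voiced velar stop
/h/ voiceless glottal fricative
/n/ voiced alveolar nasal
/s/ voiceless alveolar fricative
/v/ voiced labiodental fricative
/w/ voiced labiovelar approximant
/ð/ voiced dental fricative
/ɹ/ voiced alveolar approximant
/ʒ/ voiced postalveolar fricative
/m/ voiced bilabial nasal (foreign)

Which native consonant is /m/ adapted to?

/n/ is closest: same manner (nasal), place distance 3 (bilabial→alveolar), same voicing; total 3. Next closest is /b/ at distance 4.

n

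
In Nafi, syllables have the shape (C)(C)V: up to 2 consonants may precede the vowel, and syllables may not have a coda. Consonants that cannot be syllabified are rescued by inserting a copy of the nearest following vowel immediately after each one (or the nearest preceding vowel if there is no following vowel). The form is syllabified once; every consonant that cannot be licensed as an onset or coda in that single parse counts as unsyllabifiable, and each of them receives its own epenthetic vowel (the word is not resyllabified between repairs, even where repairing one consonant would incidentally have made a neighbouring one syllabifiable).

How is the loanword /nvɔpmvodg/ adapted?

Under (C)(C)V, the unsyllabifiable consonants are /p/, /d/, /g/ (no codas are permitted; onsets may contain at most 2 consonants).
Each unlicensed consonant becomes the onset of a new syllable: /p/ → /po/, /d/ → /do/, /g/ → /go/.

nvɔpomvodogo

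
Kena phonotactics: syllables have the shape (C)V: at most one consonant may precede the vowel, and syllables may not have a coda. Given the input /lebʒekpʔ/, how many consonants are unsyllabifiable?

4

Syllabifying with onset maximization leaves /b/, /k/, /p/, /ʔ/ stranded (no codas are permitted; onsets are limited to one consonant).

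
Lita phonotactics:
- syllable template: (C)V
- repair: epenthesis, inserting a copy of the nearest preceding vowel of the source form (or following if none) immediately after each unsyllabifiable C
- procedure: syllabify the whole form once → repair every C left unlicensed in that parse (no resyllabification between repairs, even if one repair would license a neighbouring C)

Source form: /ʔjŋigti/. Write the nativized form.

ʔijiŋigiti

Syllabifying with onset maximization leaves /ʔ/, /j/, /g/ stranded (no codas are permitted; onsets are limited to one consonant).
Epenthesis after each stranded consonant: /ʔ/ → /ʔi/, /j/ → /ji/, /g/ → /gi/.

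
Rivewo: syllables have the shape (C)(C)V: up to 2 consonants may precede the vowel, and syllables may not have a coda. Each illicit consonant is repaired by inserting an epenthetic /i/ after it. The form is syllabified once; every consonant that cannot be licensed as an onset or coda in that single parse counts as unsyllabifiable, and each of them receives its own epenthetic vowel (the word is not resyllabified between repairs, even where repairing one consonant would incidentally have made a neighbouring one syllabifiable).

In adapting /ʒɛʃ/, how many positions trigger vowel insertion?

1

The unsyllabifiable consonants are /ʃ/; each receives one epenthetic vowel.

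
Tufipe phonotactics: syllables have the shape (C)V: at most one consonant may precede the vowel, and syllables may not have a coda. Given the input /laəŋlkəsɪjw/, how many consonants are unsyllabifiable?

4

The consonants /ŋ/, /l/, /j/, /w/ cannot be parsed into a legal (C)V syllable (no codas are permitted; onsets are limited to one consonant).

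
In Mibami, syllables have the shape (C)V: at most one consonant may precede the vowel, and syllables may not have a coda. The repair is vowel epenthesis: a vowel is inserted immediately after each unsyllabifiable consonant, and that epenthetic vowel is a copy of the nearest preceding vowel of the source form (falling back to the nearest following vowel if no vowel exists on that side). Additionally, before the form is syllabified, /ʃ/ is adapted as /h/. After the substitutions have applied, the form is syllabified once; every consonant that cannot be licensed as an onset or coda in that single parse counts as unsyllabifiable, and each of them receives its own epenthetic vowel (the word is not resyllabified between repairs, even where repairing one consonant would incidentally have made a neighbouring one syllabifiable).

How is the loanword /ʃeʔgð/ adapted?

Substitution: /ʃ/ → /h/, giving /heʔgð/.
The consonants /ʔ/, /g/, /ð/ cannot be parsed into a legal (C)V syllable (no codas are permitted; onsets are limited to one consonant).
Inserting the epenthetic vowel yields /ʔ/ → /ʔe/, /g/ → /ge/, /ð/ → /ðe/.

heʔegeðe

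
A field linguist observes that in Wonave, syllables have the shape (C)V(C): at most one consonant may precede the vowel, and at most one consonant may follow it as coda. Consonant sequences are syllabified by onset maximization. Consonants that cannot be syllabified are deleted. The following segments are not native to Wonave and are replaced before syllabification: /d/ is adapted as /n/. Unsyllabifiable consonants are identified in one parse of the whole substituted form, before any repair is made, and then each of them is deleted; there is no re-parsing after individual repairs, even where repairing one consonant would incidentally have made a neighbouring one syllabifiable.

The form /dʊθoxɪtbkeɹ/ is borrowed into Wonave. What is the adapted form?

Substitution: /d/ → /n/, giving /nʊθoxɪtbkeɹ/.
Under (C)V(C), the unsyllabifiable consonants are /b/ (at most one coda consonant is licensed; onsets are limited to one consonant).
Each unlicensed consonant is deleted: /b/.

nʊθoxɪtkeɹ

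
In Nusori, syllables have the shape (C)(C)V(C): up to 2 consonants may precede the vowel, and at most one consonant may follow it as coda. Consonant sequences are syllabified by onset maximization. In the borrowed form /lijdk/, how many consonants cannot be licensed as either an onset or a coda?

The consonants /d/, /k/ cannot be parsed into a legal (C)(C)V(C) syllable (at most one coda consonant is licensed; onsets may contain at most 2 consonants).

2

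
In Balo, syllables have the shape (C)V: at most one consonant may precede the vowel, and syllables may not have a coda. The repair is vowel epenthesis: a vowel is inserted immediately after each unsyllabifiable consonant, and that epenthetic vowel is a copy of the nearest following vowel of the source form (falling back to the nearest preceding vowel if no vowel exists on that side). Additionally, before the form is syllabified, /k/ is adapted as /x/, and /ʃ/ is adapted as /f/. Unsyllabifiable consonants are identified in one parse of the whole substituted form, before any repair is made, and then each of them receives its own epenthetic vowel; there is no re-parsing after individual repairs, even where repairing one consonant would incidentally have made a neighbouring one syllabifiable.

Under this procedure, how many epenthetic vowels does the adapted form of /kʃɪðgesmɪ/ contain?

3

After substitution the input is /xfɪðgesmɪ/.
The unsyllabifiable consonants are /x/, /ð/, /s/; each receives one epenthetic vowel.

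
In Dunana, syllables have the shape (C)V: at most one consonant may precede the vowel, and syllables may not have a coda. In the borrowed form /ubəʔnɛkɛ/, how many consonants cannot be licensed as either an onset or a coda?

Syllabifying with onset maximization leaves /ʔ/ stranded (no codas are permitted; onsets are limited to one consonant).

1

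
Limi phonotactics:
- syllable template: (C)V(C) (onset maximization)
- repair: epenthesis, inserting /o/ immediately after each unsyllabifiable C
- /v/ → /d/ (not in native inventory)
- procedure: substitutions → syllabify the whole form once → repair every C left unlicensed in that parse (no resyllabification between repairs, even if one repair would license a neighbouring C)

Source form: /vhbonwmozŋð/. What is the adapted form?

dohobonwomozŋoðo

Substitution: /v/ → /d/, giving /dhbonwmozŋð/.
Under (C)V(C), the unsyllabifiable consonants are /d/, /h/, /w/, /ŋ/, /ð/ (at most one coda consonant is licensed; onsets are limited to one consonant).
Each unlicensed consonant becomes the onset of a new syllable: /d/ → /do/, /h/ → /ho/, /w/ → /wo/, /ŋ/ → /ŋo/, /ð/ → /ðo/.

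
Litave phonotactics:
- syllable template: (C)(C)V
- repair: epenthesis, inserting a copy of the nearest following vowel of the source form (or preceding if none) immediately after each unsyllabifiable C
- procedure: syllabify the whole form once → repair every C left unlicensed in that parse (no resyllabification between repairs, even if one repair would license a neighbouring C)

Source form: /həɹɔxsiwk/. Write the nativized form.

həɹɔxsiwiki

Under (C)(C)V, the unsyllabifiable consonants are /w/, /k/ (no codas are permitted; onsets may contain at most 2 consonants).
Inserting the epenthetic vowel yields /w/ → /wi/, /k/ → /ki/.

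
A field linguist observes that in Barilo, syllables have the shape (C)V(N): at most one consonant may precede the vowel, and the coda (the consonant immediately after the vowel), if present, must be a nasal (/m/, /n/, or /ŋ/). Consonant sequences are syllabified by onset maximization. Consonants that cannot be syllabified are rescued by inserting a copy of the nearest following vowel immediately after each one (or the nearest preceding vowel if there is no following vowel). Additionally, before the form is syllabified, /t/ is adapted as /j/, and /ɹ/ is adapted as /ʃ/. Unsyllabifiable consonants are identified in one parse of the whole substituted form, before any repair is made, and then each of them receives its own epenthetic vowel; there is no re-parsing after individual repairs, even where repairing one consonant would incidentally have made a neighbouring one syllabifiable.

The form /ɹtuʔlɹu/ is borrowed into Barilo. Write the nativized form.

Substitution: /ɹ/ → /ʃ/, /t/ → /j/, giving /ʃjuʔlʃu/.
The consonants /ʃ/, /ʔ/, /l/ cannot be parsed into a legal (C)V(N) syllable (only a nasal (/m/, /n/, or /ŋ/) is licensed in coda position; onsets are limited to one consonant).
Each unlicensed consonant becomes the onset of a new syllable: /ʃ/ → /ʃu/, /ʔ/ → /ʔu/, /l/ → /lu/.

ʃujuʔuluʃu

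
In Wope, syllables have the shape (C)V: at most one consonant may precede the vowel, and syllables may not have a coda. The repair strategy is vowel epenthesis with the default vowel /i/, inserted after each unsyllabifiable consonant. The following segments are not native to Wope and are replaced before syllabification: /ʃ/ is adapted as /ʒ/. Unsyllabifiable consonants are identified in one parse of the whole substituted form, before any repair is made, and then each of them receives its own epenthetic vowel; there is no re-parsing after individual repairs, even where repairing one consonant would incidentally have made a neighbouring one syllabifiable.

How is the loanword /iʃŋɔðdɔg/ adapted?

iʒiŋɔðidɔgi

Substitution: /ʃ/ → /ʒ/, giving /iʒŋɔðdɔg/.
The consonants /ʒ/, /ð/, /g/ cannot be parsed into a legal (C)V syllable (no codas are permitted; onsets are limited to one consonant).
Epenthesis after each stranded consonant: /ʒ/ → /ʒi/, /ð/ → /ði/, /g/ → /gi/.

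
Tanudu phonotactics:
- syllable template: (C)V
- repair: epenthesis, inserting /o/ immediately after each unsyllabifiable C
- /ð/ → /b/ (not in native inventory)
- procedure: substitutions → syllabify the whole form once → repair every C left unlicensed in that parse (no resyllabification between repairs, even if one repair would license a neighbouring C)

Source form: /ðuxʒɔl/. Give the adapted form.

buxoʒɔlo

Substitution: /ð/ → /b/, giving /buxʒɔl/.
The consonants /x/, /l/ cannot be parsed into a legal (C)V syllable (no codas are permitted; onsets are limited to one consonant).
Epenthesis after each stranded consonant: /x/ → /xo/, /l/ → /lo/.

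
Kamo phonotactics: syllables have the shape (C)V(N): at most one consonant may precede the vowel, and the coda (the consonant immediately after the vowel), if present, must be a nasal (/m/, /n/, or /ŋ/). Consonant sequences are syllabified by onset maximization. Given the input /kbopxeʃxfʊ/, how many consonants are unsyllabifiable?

4

The consonants /k/, /p/, /ʃ/, /x/ cannot be parsed into a legal (C)V(N) syllable (only a nasal (/m/, /n/, or /ŋ/) is licensed in coda position; onsets are limited to one consonant).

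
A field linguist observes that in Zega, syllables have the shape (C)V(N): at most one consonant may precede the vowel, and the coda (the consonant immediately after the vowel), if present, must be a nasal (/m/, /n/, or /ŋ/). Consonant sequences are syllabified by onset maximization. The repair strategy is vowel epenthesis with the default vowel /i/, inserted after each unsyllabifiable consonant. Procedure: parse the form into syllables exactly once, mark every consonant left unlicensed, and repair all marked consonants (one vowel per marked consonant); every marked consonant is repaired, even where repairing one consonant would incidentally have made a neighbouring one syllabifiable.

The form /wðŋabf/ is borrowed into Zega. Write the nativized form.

wiðiŋabifi

Syllabifying with onset maximization leaves /w/, /ð/, /b/, /f/ stranded (only a nasal (/m/, /n/, or /ŋ/) is licensed in coda position; onsets are limited to one consonant).
Inserting the epenthetic vowel yields /w/ → /wi/, /ð/ → /ði/, /b/ → /bi/, /f/ → /fi/.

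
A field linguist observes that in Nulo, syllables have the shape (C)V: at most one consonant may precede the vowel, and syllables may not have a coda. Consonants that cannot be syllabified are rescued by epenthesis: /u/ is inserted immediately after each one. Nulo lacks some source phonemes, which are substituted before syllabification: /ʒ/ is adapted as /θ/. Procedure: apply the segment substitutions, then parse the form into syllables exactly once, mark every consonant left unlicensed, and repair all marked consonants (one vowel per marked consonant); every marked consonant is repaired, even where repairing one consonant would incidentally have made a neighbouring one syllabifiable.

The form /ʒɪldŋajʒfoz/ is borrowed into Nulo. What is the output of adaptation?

θɪluduŋajuθufozu

Substitution: /ʒ/ → /θ/, giving /θɪldŋajθfoz/.
Under (C)V, the unsyllabifiable consonants are /l/, /d/, /j/, /θ/, /z/ (no codas are permitted; onsets are limited to one consonant).
Each unlicensed consonant becomes the onset of a new syllable: /l/ → /lu/, /d/ → /du/, /j/ → /ju/, /θ/ → /θu/, /z/ → /zu/.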